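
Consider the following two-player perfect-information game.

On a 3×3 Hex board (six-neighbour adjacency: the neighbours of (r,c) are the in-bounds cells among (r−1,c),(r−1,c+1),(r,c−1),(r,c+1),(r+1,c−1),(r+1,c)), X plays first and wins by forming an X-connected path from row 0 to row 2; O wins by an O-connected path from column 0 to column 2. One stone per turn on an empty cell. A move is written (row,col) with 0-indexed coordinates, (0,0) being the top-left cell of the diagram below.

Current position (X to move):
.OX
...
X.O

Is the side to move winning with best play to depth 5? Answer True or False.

X winning at [.OX/.../X.O]: True

ply 1, X at .OX/.../X.O | (0,0)=+1→XOX/.../X.O*; (1,0)=+1→.OX/X../X.O; (1,1)=+1→.OX/.X./X.O; (1,2)=+1→.OX/..X/X.O; (2,1)=+1→.OX/.../XXO
ply 2, O at XOX/.../X.O | (1,0)=-1→XOX/O../X.O*; (1,1)=-1→XOX/.O./X.O; (1,2)=-1→XOX/..O/X.O; (2,1)=-1→XOX/.../XOO
ply 3, X at XOX/O../X.O | (1,1)=+1→XOX/OX./X.O*; (1,2)=+1→XOX/O.X/X.O; (2,1)=+1→XOX/O../XXO
ply 4: XOX/OX./X.O is terminal -1 (O); from .OX/.../X.O depth 5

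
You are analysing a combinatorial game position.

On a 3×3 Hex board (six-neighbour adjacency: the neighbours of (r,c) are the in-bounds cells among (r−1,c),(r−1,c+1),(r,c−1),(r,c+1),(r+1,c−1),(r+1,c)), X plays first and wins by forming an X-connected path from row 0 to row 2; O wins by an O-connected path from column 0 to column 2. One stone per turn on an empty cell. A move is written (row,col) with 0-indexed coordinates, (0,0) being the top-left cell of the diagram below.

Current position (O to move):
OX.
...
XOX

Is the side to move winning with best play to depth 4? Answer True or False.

O winning at [OX./.../XOX]: False

ply 1, O at OX./.../XOX | (0,2)=-1→OXO/.../XOX*; (1,0)=-1→OX./O../XOX; (1,1)=-1→OX./.O./XOX; (1,2)=-1→OX./..O/XOX
ply 2, X at OXO/.../XOX | (1,0)=+1→OXO/X../XOX*; (1,1)=+1→OXO/.X./XOX; (1,2)=+1→OXO/..X/XOX
ply 3: OXO/X../XOX is terminal -1 (O); from OX./.../XOX depth 4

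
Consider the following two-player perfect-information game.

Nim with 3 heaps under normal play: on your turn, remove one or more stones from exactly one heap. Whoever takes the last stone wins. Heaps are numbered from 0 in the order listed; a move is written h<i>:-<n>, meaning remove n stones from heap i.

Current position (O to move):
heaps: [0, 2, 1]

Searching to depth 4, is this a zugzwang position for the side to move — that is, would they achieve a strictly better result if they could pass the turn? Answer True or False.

ply 1, O at (0,2,1) | h1:-1=+1→(0,1,1)*; h1:-2=-1→(0,0,1); h2:-1=-1→(0,2,0)
ply 2, X at (0,1,1) | h1:-1=-1→(0,0,1)*; h2:-1=-1→(0,1,0)
ply 3, O at (0,0,1) | h2:-1=+1→(0,0,0)*
ply 4: (0,0,0) is terminal -1 (X); from (0,2,1) depth 4
suppose O passes — search the same position with X to move:
pass> ply 1, X at (0,2,1) | h1:-1=+1→(0,1,1)*; h1:-2=-1→(0,0,1); h2:-1=-1→(0,2,0)
pass> ply 2, O at (0,1,1) | h1:-1=-1→(0,0,1)*; h2:-1=-1→(0,1,0)
pass> ply 3, X at (0,0,1) | h2:-1=+1→(0,0,0)*
pass> ply 4: (0,0,0) is terminal -1 (O); from (0,2,1) depth 4
for O: play +1, pass -1

zugzwang((0,2,1), O) = False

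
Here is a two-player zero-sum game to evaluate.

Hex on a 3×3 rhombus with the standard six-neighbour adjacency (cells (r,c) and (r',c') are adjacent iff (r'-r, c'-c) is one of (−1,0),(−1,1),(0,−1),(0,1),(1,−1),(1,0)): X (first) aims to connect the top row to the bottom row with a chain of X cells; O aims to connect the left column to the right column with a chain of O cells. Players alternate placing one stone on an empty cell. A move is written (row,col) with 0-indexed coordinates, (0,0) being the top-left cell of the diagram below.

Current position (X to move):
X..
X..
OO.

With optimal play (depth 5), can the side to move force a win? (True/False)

ply 1, X at X../X../OO. | (0,1)=-1→XX./X../OO.*; (0,2)=-1→X.X/X../OO.; (1,1)=-1→X../XX./OO.; (1,2)=-1→X../X.X/OO.; (2,2)=-1→X../X../OOX
ply 2, O at XX./X../OO. | (0,2)=+1→XXO/X../OO.*; (1,1)=+1→XX./XO./OO.; (1,2)=+1→XX./X.O/OO.; (2,2)=+1→XX./X../OOO
ply 3, X at XXO/X../OO. | (1,1)=-1→XXO/XX./OO.*; (1,2)=-1→XXO/X.X/OO.; (2,2)=-1→XXO/X../OOX
ply 4, O at XXO/XX./OO. | (1,2)=+1→XXO/XXO/OO.*; (2,2)=+1→XXO/XX./OOO
ply 5: XXO/XXO/OO. is terminal -1 (X); from X../X../OO. depth 5

X winning at [X../X../OO.]: False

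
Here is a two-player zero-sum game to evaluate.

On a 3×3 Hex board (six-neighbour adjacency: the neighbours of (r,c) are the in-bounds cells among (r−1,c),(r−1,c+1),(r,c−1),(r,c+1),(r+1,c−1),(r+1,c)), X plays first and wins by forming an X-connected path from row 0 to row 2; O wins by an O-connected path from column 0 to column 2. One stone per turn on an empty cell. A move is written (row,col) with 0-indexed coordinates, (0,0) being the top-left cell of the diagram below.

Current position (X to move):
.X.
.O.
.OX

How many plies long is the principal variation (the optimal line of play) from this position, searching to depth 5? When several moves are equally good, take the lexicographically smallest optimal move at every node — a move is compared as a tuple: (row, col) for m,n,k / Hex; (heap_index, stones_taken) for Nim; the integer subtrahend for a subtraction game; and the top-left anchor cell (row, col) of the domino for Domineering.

PV length from [.X./.O./.OX]: 4 plies

[.X./.O./.OX] X move#1: (0,0):-1/XX./.O./.OX*, (0,2):-1/.XX/.O./.OX, (1,0):-1/.X./XO./.OX, (1,2):-1/.X./.OX/.OX, (2,0):-1/.X./.O./XOX
[XX./.O./.OX] O move#2: (0,2):+1/XXO/.O./.OX*, (1,0):+1/XX./OO./.OX, (1,2):+1/XX./.OO/.OX, (2,0):+1/XX./.O./OOX
[XXO/.O./.OX] X move#3: (1,0):-1/XXO/XO./.OX*, (1,2):-1/XXO/.OX/.OX, (2,0):-1/XXO/.O./XOX
[XXO/XO./.OX] O move#4: (1,2):-1/XXO/XOO/.OX, (2,0):+1/XXO/XO./OOX*
[XXO/XO./OOX] end (terminal -1, X#5); searched .X./.O./.OX to 5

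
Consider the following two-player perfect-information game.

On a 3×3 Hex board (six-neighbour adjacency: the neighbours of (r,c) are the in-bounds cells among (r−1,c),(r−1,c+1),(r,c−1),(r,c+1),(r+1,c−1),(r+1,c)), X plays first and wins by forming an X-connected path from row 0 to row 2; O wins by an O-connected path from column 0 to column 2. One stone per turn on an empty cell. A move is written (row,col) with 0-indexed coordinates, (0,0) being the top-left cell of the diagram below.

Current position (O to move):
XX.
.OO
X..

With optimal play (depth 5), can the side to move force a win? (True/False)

ply 1, O at XX./.OO/X.. | (0,2)=-1→XXO/.OO/X..; (1,0)=+1→XX./OOO/X..*; (2,1)=-1→XX./.OO/XO.; (2,2)=-1→XX./.OO/X.O
ply 2: XX./OOO/X.. is terminal -1 (X); from XX./.OO/X.. depth 5

O winning at [XX./.OO/X..]: True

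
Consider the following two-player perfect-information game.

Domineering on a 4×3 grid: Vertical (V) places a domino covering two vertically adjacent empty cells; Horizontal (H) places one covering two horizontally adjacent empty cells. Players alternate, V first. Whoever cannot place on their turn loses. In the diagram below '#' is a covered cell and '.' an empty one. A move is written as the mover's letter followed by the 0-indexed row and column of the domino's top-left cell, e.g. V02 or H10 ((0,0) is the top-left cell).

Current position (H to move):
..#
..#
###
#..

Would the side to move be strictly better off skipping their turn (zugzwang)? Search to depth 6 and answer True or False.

ply 1, H at ..#/..#/###/#.. | H00=+1→###/..#/###/#..*; H10=+1→..#/###/###/#..; H31=-1→..#/..#/###/###
ply 2: ###/..#/###/#.. is terminal -1 (V); from ..#/..#/###/#.. depth 6
pass branch (V moves first from the same position):
  | ply 1, V at ..#/..#/###/#.. | V00=+1→#.#/#.#/###/#..*; V01=+1→.##/.##/###/#..
  | ply 2, H at #.#/#.#/###/#.. | H31=-1→#.#/#.#/###/###*
  | ply 3, V at #.#/#.#/###/### | V01=+1→###/###/###/###*
  | ply 4: ###/###/###/### is terminal -1 (H); from ..#/..#/###/#.. depth 6
H moving scores +1; H passing scores -1

zugzwang(..#/..#/###/#.., H) = False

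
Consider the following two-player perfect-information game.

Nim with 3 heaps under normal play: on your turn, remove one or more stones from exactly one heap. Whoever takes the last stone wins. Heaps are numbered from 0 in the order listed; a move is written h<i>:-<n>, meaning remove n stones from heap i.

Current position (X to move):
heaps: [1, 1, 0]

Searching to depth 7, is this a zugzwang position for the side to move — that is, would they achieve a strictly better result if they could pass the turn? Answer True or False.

[(1,1,0)] X move#1: h0:-1:-1/(0,1,0)*, h1:-1:-1/(1,0,0)
[(0,1,0)] O move#2: h1:-1:+1/(0,0,0)*
[(0,0,0)] end (terminal -1, X#3); searched (1,1,0) to 7
suppose X passes — search the same position with O to move:
pass> [(1,1,0)] O move#1: h0:-1:-1/(0,1,0)*, h1:-1:-1/(1,0,0)
pass> [(0,1,0)] X move#2: h1:-1:+1/(0,0,0)*
pass> [(0,0,0)] end (terminal -1, O#3); searched (1,1,0) to 7
for X: play -1, pass +1

zugzwang((1,1,0), X) = True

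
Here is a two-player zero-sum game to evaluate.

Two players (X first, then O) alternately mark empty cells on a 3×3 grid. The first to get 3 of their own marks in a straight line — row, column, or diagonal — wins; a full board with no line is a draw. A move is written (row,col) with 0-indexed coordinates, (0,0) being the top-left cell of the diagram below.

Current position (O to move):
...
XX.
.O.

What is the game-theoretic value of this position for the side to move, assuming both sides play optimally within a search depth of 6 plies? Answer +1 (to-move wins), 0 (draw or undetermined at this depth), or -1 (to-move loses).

value(.../XX./.O., O) = -1

p1 O@[.../XX./.O.]: (0,0)[O../XX./.O.]-1* (0,1)[.O./XX./.O.]-1 (0,2)[..O/XX./.O.]-1 (1,2)[.../XXO/.O.]-1 (2,0)[.../XX./OO.]-1 (2,2)[.../XX./.OO]-1
p2 X@[O../XX./.O.]: (0,1)[OX./XX./.O.]+0 (0,2)[O.X/XX./.O.]+1* (1,2)[O../XXX/.O.]+1 (2,0)[O../XX./XO.]+1 (2,2)[O../XX./.OX]+0
p3 O@[O.X/XX./.O.]: (0,1)[OOX/XX./.O.]-1* (1,2)[O.X/XXO/.O.]-1 (2,0)[O.X/XX./OO.]-1 (2,2)[O.X/XX./.OO]-1
p4 X@[OOX/XX./.O.]: (1,2)[OOX/XXX/.O.]+1* (2,0)[OOX/XX./XO.]+1 (2,2)[OOX/XX./.OX]+1
p5 O@[OOX/XXX/.O.] terminal -1; root [.../XX./.O.] d6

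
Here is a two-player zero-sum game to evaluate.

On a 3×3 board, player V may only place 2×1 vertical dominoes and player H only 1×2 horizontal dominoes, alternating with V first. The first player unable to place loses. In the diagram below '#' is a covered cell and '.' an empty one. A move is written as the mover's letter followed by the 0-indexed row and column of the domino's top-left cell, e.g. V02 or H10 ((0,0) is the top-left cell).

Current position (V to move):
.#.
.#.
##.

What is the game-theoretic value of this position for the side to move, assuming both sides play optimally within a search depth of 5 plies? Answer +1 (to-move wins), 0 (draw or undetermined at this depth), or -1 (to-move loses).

[.#./.#./##.] V move#1: V00:+1/##./##./##.*, V02:+1/.##/.##/##., V12:+1/.#./.##/###
[##./##./##.] end (terminal -1, H#2); searched .#./.#./##. to 5

value(.#./.#./##., V) = +1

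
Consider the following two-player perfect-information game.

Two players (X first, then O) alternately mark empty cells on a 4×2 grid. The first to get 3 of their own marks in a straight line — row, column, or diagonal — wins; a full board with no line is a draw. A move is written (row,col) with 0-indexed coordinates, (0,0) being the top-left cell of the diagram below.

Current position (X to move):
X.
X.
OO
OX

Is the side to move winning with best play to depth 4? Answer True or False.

X winning at [X./X./OO/OX]: False

[X./X./OO/OX] X move#1: (0,1):+0/XX/X./OO/OX*, (1,1):+0/X./XX/OO/OX
[XX/X./OO/OX] O move#2: (1,1):+0/XX/XO/OO/OX*
[XX/XO/OO/OX] end (terminal +0, X#3); searched X./X./OO/OX to 4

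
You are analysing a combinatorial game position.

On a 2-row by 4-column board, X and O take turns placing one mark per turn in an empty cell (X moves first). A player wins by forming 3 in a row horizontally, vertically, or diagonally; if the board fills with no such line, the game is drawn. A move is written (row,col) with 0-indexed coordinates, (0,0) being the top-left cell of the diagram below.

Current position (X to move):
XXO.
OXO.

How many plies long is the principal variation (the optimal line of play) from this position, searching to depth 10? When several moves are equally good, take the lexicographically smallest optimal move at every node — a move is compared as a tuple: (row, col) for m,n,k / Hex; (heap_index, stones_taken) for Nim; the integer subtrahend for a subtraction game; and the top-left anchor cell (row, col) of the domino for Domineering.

p1 X@[XXO./OXO.]: (0,3)[XXOX/OXO.]+0* (1,3)[XXO./OXOX]+0
p2 O@[XXOX/OXO.]: (1,3)[XXOX/OXOO]+0*
p3 X@[XXOX/OXOO] terminal +0; root [XXO./OXO.] d10

PV length from [XXO./OXO.]: 2 plies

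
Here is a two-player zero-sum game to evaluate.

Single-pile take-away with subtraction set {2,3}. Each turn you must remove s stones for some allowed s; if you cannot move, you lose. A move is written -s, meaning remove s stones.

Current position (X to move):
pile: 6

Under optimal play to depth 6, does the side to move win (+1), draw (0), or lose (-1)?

value(6, X) = -1

ply 1, X at 6 | -2=-1→4*; -3=-1→3
ply 2, O at 4 | -2=-1→2; -3=+1→1*
ply 3: 1 is terminal -1 (X); from 6 depth 6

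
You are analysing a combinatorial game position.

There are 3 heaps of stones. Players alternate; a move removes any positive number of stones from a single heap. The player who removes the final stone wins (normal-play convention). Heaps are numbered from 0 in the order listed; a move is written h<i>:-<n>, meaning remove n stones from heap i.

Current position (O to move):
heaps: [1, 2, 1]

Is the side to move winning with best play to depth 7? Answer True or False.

O winning at [(1,2,1)]: True

[(1,2,1)] O move#1: h0:-1:-1/(0,2,1), h1:-1:-1/(1,1,1), h1:-2:+1/(1,0,1)*, h2:-1:-1/(1,2,0)
[(1,0,1)] X move#2: h0:-1:-1/(0,0,1)*, h2:-1:-1/(1,0,0)
[(0,0,1)] O move#3: h2:-1:+1/(0,0,0)*
[(0,0,0)] end (terminal -1, X#4); searched (1,2,1) to 7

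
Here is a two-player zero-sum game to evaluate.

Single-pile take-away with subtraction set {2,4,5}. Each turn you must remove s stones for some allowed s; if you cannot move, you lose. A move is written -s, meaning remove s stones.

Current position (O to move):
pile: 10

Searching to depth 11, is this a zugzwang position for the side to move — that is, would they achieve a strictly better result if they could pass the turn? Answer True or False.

zugzwang(10, O) = False

p1 O@[10]: -2[8]+1* -4[6]-1 -5[5]-1
p2 X@[8]: -2[6]-1* -4[4]-1 -5[3]-1
p3 O@[6]: -2[4]-1 -4[2]-1 -5[1]+1*
p4 X@[1] terminal -1; root [10] d11
suppose O passes — search the same position with X to move:
pass> p1 X@[10]: -2[8]+1* -4[6]-1 -5[5]-1
pass> p2 O@[8]: -2[6]-1* -4[4]-1 -5[3]-1
pass> p3 X@[6]: -2[4]-1 -4[2]-1 -5[1]+1*
pass> p4 O@[1] terminal -1; root [10] d11
for O: play +1, pass -1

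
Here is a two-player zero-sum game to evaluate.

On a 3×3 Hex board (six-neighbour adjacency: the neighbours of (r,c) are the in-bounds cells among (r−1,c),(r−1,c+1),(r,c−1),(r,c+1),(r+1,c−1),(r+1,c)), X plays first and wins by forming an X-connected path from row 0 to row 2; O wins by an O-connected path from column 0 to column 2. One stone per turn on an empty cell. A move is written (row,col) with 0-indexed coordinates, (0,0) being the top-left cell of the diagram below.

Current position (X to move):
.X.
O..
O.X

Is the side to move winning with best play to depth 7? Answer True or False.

X winning at [.X./O../O.X]: True

ply 1, X at .X./O../O.X | (0,0)=-1→XX./O../O.X; (0,2)=-1→.XX/O../O.X; (1,1)=+1→.X./OX./O.X*; (1,2)=+1→.X./O.X/O.X; (2,1)=-1→.X./O../OXX
ply 2, O at .X./OX./O.X | (0,0)=-1→OX./OX./O.X*; (0,2)=-1→.XO/OX./O.X; (1,2)=-1→.X./OXO/O.X; (2,1)=-1→.X./OX./OOX
ply 3, X at OX./OX./O.X | (0,2)=+1→OXX/OX./O.X*; (1,2)=+1→OX./OXX/O.X; (2,1)=+1→OX./OX./OXX
ply 4, O at OXX/OX./O.X | (1,2)=-1→OXX/OXO/O.X*; (2,1)=-1→OXX/OX./OOX
ply 5, X at OXX/OXO/O.X | (2,1)=+1→OXX/OXO/OXX*
ply 6: OXX/OXO/OXX is terminal -1 (O); from .X./O../O.X depth 7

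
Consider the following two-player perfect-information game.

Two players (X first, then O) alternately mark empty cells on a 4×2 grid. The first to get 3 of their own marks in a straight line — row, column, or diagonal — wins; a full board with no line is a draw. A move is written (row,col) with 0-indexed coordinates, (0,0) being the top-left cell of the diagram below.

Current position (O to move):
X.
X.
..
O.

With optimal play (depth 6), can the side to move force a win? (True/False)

ply 1, O at X./X./../O. | (0,1)=-1→XO/X./../O.; (1,1)=-1→X./XO/../O.; (2,0)=+0→X./X./O./O.*; (2,1)=-1→X./X./.O/O.; (3,1)=-1→X./X./../OO
ply 2, X at X./X./O./O. | (0,1)=+0→XX/X./O./O.*; (1,1)=+0→X./XX/O./O.; (2,1)=+0→X./X./OX/O.; (3,1)=+0→X./X./O./OX
ply 3, O at XX/X./O./O. | (1,1)=+0→XX/XO/O./O.*; (2,1)=+0→XX/X./OO/O.; (3,1)=+0→XX/X./O./OO
ply 4, X at XX/XO/O./O. | (2,1)=+0→XX/XO/OX/O.*; (3,1)=+0→XX/XO/O./OX
ply 5, O at XX/XO/OX/O. | (3,1)=+0→XX/XO/OX/OO*
ply 6: XX/XO/OX/OO is terminal +0 (X); from X./X./../O. depth 6

O winning at [X./X./../O.]: False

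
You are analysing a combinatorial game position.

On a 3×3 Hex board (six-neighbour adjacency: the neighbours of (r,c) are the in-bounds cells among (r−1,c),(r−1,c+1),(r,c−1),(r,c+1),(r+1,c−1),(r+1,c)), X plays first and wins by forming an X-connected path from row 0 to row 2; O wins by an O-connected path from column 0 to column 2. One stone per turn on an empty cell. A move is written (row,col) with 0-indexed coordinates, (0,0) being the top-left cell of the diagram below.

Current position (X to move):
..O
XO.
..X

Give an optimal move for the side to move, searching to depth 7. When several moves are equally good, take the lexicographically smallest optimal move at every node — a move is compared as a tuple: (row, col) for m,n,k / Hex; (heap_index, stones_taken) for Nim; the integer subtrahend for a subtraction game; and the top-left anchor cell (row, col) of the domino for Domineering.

X's best at [..O/XO./..X]: (2,0)

ply 1, X at ..O/XO./..X | (0,0)=-1→X.O/XO./..X; (0,1)=-1→.XO/XO./..X; (1,2)=-1→..O/XOX/..X; (2,0)=+1→..O/XO./X.X*; (2,1)=-1→..O/XO./.XX
ply 2, O at ..O/XO./X.X | (0,0)=-1→O.O/XO./X.X*; (0,1)=-1→.OO/XO./X.X; (1,2)=-1→..O/XOO/X.X; (2,1)=-1→..O/XO./XOX
ply 3, X at O.O/XO./X.X | (0,1)=+1→OXO/XO./X.X*; (1,2)=-1→O.O/XOX/X.X; (2,1)=-1→O.O/XO./XXX
ply 4: OXO/XO./X.X is terminal -1 (O); from ..O/XO./..X depth 7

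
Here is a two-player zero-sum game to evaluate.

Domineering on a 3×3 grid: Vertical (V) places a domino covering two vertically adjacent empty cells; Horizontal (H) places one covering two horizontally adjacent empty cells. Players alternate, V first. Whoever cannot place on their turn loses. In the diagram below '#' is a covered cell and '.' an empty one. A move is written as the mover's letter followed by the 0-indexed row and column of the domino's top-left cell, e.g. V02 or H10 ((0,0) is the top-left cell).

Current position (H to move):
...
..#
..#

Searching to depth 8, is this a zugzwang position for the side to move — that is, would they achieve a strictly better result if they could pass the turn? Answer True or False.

ply 1, H at .../..#/..# | H00=-1→##./..#/..#; H01=-1→.##/..#/..#; H10=+1→.../###/..#*; H20=-1→.../..#/###
ply 2: .../###/..# is terminal -1 (V); from .../..#/..# depth 8
suppose H passes — search the same position with V to move:
pass> ply 1, V at .../..#/..# | V00=+1→#../#.#/..#*; V01=+1→.#./.##/..#; V10=+1→.../#.#/#.#; V11=+1→.../.##/.##
pass> ply 2, H at #../#.#/..# | H01=-1→###/#.#/..#*; H20=-1→#../#.#/###
pass> ply 3, V at ###/#.#/..# | V11=+1→###/###/.##*
pass> ply 4: ###/###/.## is terminal -1 (H); from .../..#/..# depth 8
for H: play +1, pass -1

zugzwang(.../..#/..#, H) = False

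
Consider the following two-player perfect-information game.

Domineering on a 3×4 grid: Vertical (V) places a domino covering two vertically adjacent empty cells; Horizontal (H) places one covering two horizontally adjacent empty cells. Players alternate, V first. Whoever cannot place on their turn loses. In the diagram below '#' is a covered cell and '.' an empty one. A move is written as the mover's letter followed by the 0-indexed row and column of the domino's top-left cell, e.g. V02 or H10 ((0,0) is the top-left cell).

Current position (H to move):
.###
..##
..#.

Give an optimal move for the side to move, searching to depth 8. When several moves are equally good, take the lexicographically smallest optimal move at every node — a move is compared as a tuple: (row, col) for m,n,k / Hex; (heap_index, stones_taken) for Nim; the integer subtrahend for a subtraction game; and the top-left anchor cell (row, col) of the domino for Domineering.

[.###/..##/..#.] H move#1: H10:+1/.###/####/..#.*, H20:-1/.###/..##/###.
[.###/####/..#.] end (terminal -1, V#2); searched .###/..##/..#. to 8

H's best at [.###/..##/..#.]: H10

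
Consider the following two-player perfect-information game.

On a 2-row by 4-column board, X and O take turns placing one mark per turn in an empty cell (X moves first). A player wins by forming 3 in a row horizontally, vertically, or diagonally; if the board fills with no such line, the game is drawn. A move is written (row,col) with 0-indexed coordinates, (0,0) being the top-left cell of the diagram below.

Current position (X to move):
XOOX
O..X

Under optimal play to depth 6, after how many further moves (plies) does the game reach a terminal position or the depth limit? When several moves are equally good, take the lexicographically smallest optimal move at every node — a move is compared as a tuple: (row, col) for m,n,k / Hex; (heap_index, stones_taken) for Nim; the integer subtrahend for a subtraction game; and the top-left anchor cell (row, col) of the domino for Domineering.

[XOOX/O..X] X move#1: (1,1):+0/XOOX/OX.X*, (1,2):+0/XOOX/O.XX
[XOOX/OX.X] O move#2: (1,2):+0/XOOX/OXOX*
[XOOX/OXOX] end (terminal +0, X#3); searched XOOX/O..X to 6

PV length from [XOOX/O..X]: 2 plies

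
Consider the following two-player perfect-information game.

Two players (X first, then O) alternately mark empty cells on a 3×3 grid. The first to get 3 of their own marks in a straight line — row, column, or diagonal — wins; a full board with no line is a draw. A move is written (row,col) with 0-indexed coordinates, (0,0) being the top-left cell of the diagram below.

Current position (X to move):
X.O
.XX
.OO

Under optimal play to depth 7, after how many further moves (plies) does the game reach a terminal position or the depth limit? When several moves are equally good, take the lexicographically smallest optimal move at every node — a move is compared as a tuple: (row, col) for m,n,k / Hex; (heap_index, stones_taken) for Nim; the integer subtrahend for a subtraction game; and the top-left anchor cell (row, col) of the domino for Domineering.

PV length from [X.O/.XX/.OO]: 1 ply

[X.O/.XX/.OO] X move#1: (0,1):-1/XXO/.XX/.OO, (1,0):+1/X.O/XXX/.OO*, (2,0):+0/X.O/.XX/XOO
[X.O/XXX/.OO] end (terminal -1, O#2); searched X.O/.XX/.OO to 7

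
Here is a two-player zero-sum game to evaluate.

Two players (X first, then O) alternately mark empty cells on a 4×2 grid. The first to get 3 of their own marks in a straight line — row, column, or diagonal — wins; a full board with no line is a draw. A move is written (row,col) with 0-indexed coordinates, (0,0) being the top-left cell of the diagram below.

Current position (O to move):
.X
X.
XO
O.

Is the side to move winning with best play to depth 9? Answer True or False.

O winning at [.X/X./XO/O.]: False

[.X/X./XO/O.] O move#1: (0,0):+0/OX/X./XO/O.*, (1,1):-1/.X/XO/XO/O., (3,1):-1/.X/X./XO/OO
[OX/X./XO/O.] X move#2: (1,1):+0/OX/XX/XO/O.*, (3,1):+0/OX/X./XO/OX
[OX/XX/XO/O.] O move#3: (3,1):+0/OX/XX/XO/OO*
[OX/XX/XO/OO] end (terminal +0, X#4); searched .X/X./XO/O. to 9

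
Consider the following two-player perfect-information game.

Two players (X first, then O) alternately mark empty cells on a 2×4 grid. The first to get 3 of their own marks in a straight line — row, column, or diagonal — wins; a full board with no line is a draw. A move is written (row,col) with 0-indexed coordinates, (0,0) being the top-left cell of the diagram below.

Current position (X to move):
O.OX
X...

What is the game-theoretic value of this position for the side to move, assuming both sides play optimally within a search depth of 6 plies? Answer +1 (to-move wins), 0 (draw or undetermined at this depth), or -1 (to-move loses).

value(O.OX/X..., X) = 0

p1 X@[O.OX/X...]: (0,1)[OXOX/X...]+0* (1,1)[O.OX/XX..]-1 (1,2)[O.OX/X.X.]-1 (1,3)[O.OX/X..X]-1
p2 O@[OXOX/X...]: (1,1)[OXOX/XO..]+0* (1,2)[OXOX/X.O.]+0 (1,3)[OXOX/X..O]+0
p3 X@[OXOX/XO..]: (1,2)[OXOX/XOX.]+0* (1,3)[OXOX/XO.X]+0
p4 O@[OXOX/XOX.]: (1,3)[OXOX/XOXO]+0*
p5 X@[OXOX/XOXO] terminal +0; root [O.OX/X...] d6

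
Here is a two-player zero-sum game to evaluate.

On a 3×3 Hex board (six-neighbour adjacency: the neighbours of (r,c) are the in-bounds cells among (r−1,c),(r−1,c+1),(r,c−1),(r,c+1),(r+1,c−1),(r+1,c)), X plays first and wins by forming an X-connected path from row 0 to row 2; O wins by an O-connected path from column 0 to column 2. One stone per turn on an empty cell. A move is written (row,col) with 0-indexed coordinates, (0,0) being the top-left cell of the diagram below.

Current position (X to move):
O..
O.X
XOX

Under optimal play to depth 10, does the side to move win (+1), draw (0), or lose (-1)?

ply 1, X at O../O.X/XOX | (0,1)=+1→OX./O.X/XOX*; (0,2)=+1→O.X/O.X/XOX; (1,1)=+1→O../OXX/XOX
ply 2, O at OX./O.X/XOX | (0,2)=-1→OXO/O.X/XOX*; (1,1)=-1→OX./OOX/XOX
ply 3, X at OXO/O.X/XOX | (1,1)=+1→OXO/OXX/XOX*
ply 4: OXO/OXX/XOX is terminal -1 (O); from O../O.X/XOX depth 10

value(O../O.X/XOX, X) = +1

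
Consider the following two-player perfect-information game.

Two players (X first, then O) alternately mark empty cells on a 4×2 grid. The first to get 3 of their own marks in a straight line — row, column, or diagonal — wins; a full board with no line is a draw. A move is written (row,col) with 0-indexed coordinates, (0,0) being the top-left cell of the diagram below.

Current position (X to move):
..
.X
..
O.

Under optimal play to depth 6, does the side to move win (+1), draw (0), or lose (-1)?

value(../.X/../O., X) = +1

[../.X/../O.] X move#1: (0,0):+0/X./.X/../O., (0,1):+0/.X/.X/../O., (1,0):+0/../XX/../O., (2,0):+0/../.X/X./O., (2,1):+1/../.X/.X/O.*, (3,1):+0/../.X/../OX
[../.X/.X/O.] O move#2: (0,0):-1/O./.X/.X/O.*, (0,1):-1/.O/.X/.X/O., (1,0):-1/../OX/.X/O., (2,0):-1/../.X/OX/O., (3,1):-1/../.X/.X/OO
[O./.X/.X/O.] X move#3: (0,1):+1/OX/.X/.X/O.*, (1,0):+1/O./XX/.X/O., (2,0):+1/O./.X/XX/O., (3,1):+1/O./.X/.X/OX
[OX/.X/.X/O.] end (terminal -1, O#4); searched ../.X/../O. to 6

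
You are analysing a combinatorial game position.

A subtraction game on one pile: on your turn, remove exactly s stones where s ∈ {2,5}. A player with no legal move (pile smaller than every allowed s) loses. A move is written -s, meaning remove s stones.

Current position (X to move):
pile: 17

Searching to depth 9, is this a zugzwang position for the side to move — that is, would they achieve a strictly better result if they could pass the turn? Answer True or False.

p1 X@[17]: -2[15]+1* -5[12]-1
p2 O@[15]: -2[13]-1* -5[10]-1
p3 X@[13]: -2[11]+1* -5[8]+1
p4 O@[11]: -2[9]-1* -5[6]-1
p5 X@[9]: -2[7]+1* -5[4]+1
p6 O@[7]: -2[5]-1* -5[2]-1
p7 X@[5]: -2[3]-1 -5[0]+1*
p8 O@[0] terminal -1; root [17] d9
pass branch (O moves first from the same position):
  | p1 O@[17]: -2[15]+1* -5[12]-1
  | p2 X@[15]: -2[13]-1* -5[10]-1
  | p3 O@[13]: -2[11]+1* -5[8]+1
  | p4 X@[11]: -2[9]-1* -5[6]-1
  | p5 O@[9]: -2[7]+1* -5[4]+1
  | p6 X@[7]: -2[5]-1* -5[2]-1
  | p7 O@[5]: -2[3]-1 -5[0]+1*
  | p8 X@[0] terminal -1; root [17] d9
X moving scores +1; X passing scores -1

zugzwang(17, X) = False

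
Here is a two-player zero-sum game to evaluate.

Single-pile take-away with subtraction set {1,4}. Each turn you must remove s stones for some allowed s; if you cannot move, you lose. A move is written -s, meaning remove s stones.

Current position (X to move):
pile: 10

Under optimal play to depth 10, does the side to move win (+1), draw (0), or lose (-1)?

value(10, X) = -1

p1 X@[10]: -1[9]-1* -4[6]-1
p2 O@[9]: -1[8]-1 -4[5]+1*
p3 X@[5]: -1[4]-1* -4[1]-1
p4 O@[4]: -1[3]-1 -4[0]+1*
p5 X@[0] terminal -1; root [10] d10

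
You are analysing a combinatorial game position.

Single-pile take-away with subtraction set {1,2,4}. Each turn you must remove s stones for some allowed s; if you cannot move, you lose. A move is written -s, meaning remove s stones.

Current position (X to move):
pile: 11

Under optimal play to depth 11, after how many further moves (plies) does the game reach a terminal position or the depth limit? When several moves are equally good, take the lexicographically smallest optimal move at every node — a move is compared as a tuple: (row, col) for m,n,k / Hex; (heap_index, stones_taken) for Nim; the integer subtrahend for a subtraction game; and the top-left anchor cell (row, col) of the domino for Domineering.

PV length from [11]: 7 plies

[11] X move#1: -1:-1/10, -2:+1/9*, -4:-1/7
[9] O move#2: -1:-1/8*, -2:-1/7, -4:-1/5
[8] X move#3: -1:-1/7, -2:+1/6*, -4:-1/4
[6] O move#4: -1:-1/5*, -2:-1/4, -4:-1/2
[5] X move#5: -1:-1/4, -2:+1/3*, -4:-1/1
[3] O move#6: -1:-1/2*, -2:-1/1
[2] X move#7: -1:-1/1, -2:+1/0*
[0] end (terminal -1, O#8); searched 11 to 11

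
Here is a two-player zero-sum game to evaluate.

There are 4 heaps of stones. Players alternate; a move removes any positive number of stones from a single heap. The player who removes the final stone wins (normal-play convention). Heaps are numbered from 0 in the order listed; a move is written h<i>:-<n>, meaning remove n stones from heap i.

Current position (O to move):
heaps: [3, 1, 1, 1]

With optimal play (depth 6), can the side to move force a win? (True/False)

O winning at [(3,1,1,1)]: True

p1 O@[(3,1,1,1)]: h0:-1[(2,1,1,1)]-1 h0:-2[(1,1,1,1)]+1* h0:-3[(0,1,1,1)]-1 h1:-1[(3,0,1,1)]-1 h2:-1[(3,1,0,1)]-1 h3:-1[(3,1,1,0)]-1
p2 X@[(1,1,1,1)]: h0:-1[(0,1,1,1)]-1* h1:-1[(1,0,1,1)]-1 h2:-1[(1,1,0,1)]-1 h3:-1[(1,1,1,0)]-1
p3 O@[(0,1,1,1)]: h1:-1[(0,0,1,1)]+1* h2:-1[(0,1,0,1)]+1 h3:-1[(0,1,1,0)]+1
p4 X@[(0,0,1,1)]: h2:-1[(0,0,0,1)]-1* h3:-1[(0,0,1,0)]-1
p5 O@[(0,0,0,1)]: h3:-1[(0,0,0,0)]+1*
p6 X@[(0,0,0,0)] terminal -1; root [(3,1,1,1)] d6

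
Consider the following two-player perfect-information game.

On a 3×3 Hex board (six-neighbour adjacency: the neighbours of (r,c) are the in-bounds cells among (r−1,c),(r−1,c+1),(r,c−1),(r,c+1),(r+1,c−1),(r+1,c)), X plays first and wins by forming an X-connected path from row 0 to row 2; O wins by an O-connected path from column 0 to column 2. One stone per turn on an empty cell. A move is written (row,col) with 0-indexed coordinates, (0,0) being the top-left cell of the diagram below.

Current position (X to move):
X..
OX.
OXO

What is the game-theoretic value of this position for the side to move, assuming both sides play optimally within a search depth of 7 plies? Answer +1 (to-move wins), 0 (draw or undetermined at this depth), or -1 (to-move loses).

ply 1, X at X../OX./OXO | (0,1)=+1→XX./OX./OXO*; (0,2)=+1→X.X/OX./OXO; (1,2)=+1→X../OXX/OXO
ply 2: XX./OX./OXO is terminal -1 (O); from X../OX./OXO depth 7

value(X../OX./OXO, X) = +1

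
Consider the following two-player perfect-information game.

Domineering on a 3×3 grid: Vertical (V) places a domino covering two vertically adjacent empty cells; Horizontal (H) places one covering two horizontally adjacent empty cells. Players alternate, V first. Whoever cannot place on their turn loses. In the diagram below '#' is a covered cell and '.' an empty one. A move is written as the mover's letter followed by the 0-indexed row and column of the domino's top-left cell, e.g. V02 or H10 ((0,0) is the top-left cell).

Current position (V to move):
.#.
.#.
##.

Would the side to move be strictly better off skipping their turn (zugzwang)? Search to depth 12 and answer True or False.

zugzwang(.#./.#./##., V) = False

ply 1, V at .#./.#./##. | V00=+1→##./##./##.*; V02=+1→.##/.##/##.; V12=+1→.#./.##/###
ply 2: ##./##./##. is terminal -1 (H); from .#./.#./##. depth 12
if V skipped the turn, H would face:
~ ply 1: .#./.#./##. is terminal -1 (H); from .#./.#./##. depth 12
compare (V): move=+1 vs pass=+1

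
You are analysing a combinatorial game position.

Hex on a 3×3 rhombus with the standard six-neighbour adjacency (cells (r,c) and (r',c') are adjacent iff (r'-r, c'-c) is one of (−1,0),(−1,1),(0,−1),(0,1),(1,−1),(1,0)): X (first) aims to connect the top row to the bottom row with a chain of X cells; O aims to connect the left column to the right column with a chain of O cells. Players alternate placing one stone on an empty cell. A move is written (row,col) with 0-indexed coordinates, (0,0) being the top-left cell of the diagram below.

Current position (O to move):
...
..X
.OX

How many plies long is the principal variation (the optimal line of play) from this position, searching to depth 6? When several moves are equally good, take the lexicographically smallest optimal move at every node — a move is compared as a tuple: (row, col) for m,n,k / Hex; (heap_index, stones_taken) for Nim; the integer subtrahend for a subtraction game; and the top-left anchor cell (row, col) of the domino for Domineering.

[.../..X/.OX] O move#1: (0,0):-1/O../..X/.OX*, (0,1):-1/.O./..X/.OX, (0,2):-1/..O/..X/.OX, (1,0):-1/.../O.X/.OX, (1,1):-1/.../.OX/.OX, (2,0):-1/.../..X/OOX
[O../..X/.OX] X move#2: (0,1):+1/OX./..X/.OX*, (0,2):+1/O.X/..X/.OX, (1,0):+1/O../X.X/.OX, (1,1):+1/O../.XX/.OX, (2,0):+1/O../..X/XOX
[OX./..X/.OX] O move#3: (0,2):-1/OXO/..X/.OX*, (1,0):-1/OX./O.X/.OX, (1,1):-1/OX./.OX/.OX, (2,0):-1/OX./..X/OOX
[OXO/..X/.OX] X move#4: (1,0):+1/OXO/X.X/.OX*, (1,1):+1/OXO/.XX/.OX, (2,0):+1/OXO/..X/XOX
[OXO/X.X/.OX] O move#5: (1,1):-1/OXO/XOX/.OX*, (2,0):-1/OXO/X.X/OOX
[OXO/XOX/.OX] X move#6: (2,0):+1/OXO/XOX/XOX*
[OXO/XOX/XOX] end (terminal -1, O#7); searched .../..X/.OX to 6

PV length from [.../..X/.OX]: 6 plies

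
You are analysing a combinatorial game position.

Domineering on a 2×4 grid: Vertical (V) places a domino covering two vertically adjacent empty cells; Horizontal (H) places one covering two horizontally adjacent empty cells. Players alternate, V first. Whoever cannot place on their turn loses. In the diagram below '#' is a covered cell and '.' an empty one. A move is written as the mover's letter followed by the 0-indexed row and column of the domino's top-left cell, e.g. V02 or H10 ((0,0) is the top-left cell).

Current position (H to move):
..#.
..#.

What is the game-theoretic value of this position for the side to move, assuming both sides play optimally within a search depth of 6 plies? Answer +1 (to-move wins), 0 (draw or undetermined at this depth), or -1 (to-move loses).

value(..#./..#., H) = +1

p1 H@[..#./..#.]: H00[###./..#.]+1* H10[..#./###.]+1
p2 V@[###./..#.]: V03[####/..##]-1*
p3 H@[####/..##]: H10[####/####]+1*
p4 V@[####/####] terminal -1; root [..#./..#.] d6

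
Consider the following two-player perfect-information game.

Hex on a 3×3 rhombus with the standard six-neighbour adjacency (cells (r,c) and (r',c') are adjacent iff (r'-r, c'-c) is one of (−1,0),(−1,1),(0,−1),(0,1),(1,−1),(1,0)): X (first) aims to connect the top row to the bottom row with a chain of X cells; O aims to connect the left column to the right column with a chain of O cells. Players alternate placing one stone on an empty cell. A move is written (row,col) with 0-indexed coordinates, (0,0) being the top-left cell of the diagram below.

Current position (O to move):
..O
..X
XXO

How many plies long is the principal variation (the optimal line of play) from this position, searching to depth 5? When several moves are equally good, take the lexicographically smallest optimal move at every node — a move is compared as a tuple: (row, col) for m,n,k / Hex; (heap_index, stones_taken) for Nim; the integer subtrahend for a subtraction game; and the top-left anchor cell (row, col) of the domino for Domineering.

PV length from [..O/..X/XXO]: 3 plies

ply 1, O at ..O/..X/XXO | (0,0)=-1→O.O/..X/XXO; (0,1)=+1→.OO/..X/XXO*; (1,0)=+1→..O/O.X/XXO; (1,1)=-1→..O/.OX/XXO
ply 2, X at .OO/..X/XXO | (0,0)=-1→XOO/..X/XXO*; (1,0)=-1→.OO/X.X/XXO; (1,1)=-1→.OO/.XX/XXO
ply 3, O at XOO/..X/XXO | (1,0)=+1→XOO/O.X/XXO*; (1,1)=-1→XOO/.OX/XXO
ply 4: XOO/O.X/XXO is terminal -1 (X); from ..O/..X/XXO depth 5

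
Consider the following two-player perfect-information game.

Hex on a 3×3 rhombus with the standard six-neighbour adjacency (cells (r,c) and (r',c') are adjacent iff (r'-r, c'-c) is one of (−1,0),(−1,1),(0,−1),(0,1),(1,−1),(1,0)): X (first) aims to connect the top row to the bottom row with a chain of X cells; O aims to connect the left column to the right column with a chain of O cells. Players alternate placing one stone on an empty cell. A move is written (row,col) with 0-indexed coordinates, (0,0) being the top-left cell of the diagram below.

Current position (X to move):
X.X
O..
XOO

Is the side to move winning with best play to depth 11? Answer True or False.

X winning at [X.X/O../XOO]: True

[X.X/O../XOO] X move#1: (0,1):-1/XXX/O../XOO, (1,1):+1/X.X/OX./XOO*, (1,2):-1/X.X/O.X/XOO
[X.X/OX./XOO] end (terminal -1, O#2); searched X.X/O../XOO to 11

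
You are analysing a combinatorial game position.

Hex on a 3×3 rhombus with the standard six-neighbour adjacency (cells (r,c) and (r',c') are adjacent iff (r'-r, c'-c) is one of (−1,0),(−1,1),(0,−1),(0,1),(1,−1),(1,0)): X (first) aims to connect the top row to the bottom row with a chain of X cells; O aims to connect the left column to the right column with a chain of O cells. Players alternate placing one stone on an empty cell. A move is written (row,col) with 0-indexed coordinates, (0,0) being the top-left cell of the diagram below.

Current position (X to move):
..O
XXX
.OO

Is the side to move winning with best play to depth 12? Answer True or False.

X winning at [..O/XXX/.OO]: True

ply 1, X at ..O/XXX/.OO | (0,0)=-1→X.O/XXX/.OO; (0,1)=-1→.XO/XXX/.OO; (2,0)=+1→..O/XXX/XOO*
ply 2, O at ..O/XXX/XOO | (0,0)=-1→O.O/XXX/XOO*; (0,1)=-1→.OO/XXX/XOO
ply 3, X at O.O/XXX/XOO | (0,1)=+1→OXO/XXX/XOO*
ply 4: OXO/XXX/XOO is terminal -1 (O); from ..O/XXX/.OO depth 12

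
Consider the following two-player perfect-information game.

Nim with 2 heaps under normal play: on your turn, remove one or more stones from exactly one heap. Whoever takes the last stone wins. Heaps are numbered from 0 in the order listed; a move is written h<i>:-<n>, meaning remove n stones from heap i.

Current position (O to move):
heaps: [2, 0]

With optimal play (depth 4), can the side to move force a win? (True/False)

O winning at [(2,0)]: True

p1 O@[(2,0)]: h0:-1[(1,0)]-1 h0:-2[(0,0)]+1*
p2 X@[(0,0)] terminal -1; root [(2,0)] d4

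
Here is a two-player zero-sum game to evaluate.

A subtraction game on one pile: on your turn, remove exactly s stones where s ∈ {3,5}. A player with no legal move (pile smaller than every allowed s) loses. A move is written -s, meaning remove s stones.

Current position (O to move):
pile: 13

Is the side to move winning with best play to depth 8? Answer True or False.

[13] O move#1: -3:+1/10*, -5:+1/8
[10] X move#2: -3:-1/7*, -5:-1/5
[7] O move#3: -3:-1/4, -5:+1/2*
[2] end (terminal -1, X#4); searched 13 to 8

O winning at [13]: True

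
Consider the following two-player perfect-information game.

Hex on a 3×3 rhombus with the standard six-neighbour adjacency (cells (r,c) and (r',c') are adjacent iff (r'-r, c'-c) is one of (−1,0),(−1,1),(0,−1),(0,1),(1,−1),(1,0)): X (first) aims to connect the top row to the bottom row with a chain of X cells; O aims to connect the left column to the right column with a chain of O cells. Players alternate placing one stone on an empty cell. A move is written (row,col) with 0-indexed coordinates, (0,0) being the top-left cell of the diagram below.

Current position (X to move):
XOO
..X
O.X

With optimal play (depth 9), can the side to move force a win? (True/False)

X winning at [XOO/..X/O.X]: False

ply 1, X at XOO/..X/O.X | (1,0)=-1→XOO/X.X/O.X*; (1,1)=-1→XOO/.XX/O.X; (2,1)=-1→XOO/..X/OXX
ply 2, O at XOO/X.X/O.X | (1,1)=+1→XOO/XOX/O.X*; (2,1)=-1→XOO/X.X/OOX
ply 3: XOO/XOX/O.X is terminal -1 (X); from XOO/..X/O.X depth 9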